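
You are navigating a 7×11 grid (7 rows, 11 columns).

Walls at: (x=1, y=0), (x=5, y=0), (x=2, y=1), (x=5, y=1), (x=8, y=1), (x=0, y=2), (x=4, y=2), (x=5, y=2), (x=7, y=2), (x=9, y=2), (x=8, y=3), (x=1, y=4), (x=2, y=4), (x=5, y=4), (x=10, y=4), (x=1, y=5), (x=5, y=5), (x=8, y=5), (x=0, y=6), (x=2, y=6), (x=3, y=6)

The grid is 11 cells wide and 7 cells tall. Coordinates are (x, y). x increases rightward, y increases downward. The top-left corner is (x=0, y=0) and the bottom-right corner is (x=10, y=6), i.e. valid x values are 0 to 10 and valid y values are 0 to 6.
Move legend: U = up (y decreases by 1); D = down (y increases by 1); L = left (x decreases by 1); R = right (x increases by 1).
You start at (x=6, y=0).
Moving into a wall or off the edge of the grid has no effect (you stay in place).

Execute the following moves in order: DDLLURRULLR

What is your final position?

Answer: Final position: (x=7, y=0)

Derivation:
Start: (x=6, y=0)
  D (down): (x=6, y=0) -> (x=6, y=1)
  D (down): (x=6, y=1) -> (x=6, y=2)
  L (left): blocked, stay at (x=6, y=2)
  L (left): blocked, stay at (x=6, y=2)
  U (up): (x=6, y=2) -> (x=6, y=1)
  R (right): (x=6, y=1) -> (x=7, y=1)
  R (right): blocked, stay at (x=7, y=1)
  U (up): (x=7, y=1) -> (x=7, y=0)
  L (left): (x=7, y=0) -> (x=6, y=0)
  L (left): blocked, stay at (x=6, y=0)
  R (right): (x=6, y=0) -> (x=7, y=0)
Final: (x=7, y=0)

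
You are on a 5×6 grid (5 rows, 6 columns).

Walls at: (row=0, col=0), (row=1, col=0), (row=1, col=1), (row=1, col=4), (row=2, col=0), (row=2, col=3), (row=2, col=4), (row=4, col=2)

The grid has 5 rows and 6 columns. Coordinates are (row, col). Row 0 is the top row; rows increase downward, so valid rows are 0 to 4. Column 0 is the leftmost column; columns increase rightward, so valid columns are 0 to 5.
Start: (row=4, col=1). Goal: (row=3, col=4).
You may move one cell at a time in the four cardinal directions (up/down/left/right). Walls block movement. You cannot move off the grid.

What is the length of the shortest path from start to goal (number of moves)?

BFS from (row=4, col=1) until reaching (row=3, col=4):
  Distance 0: (row=4, col=1)
  Distance 1: (row=3, col=1), (row=4, col=0)
  Distance 2: (row=2, col=1), (row=3, col=0), (row=3, col=2)
  Distance 3: (row=2, col=2), (row=3, col=3)
  Distance 4: (row=1, col=2), (row=3, col=4), (row=4, col=3)  <- goal reached here
One shortest path (4 moves): (row=4, col=1) -> (row=3, col=1) -> (row=3, col=2) -> (row=3, col=3) -> (row=3, col=4)

Answer: Shortest path length: 4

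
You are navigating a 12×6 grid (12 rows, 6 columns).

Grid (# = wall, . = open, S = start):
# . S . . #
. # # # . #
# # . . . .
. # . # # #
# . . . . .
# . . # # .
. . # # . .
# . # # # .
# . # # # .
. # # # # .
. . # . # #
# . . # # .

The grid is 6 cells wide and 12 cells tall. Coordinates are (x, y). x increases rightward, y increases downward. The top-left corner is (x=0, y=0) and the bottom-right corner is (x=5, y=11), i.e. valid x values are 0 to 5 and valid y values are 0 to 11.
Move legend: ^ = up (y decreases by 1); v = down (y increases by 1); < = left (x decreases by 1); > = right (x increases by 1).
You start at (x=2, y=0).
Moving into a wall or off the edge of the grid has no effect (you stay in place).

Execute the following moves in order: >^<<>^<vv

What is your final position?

Start: (x=2, y=0)
  > (right): (x=2, y=0) -> (x=3, y=0)
  ^ (up): blocked, stay at (x=3, y=0)
  < (left): (x=3, y=0) -> (x=2, y=0)
  < (left): (x=2, y=0) -> (x=1, y=0)
  > (right): (x=1, y=0) -> (x=2, y=0)
  ^ (up): blocked, stay at (x=2, y=0)
  < (left): (x=2, y=0) -> (x=1, y=0)
  v (down): blocked, stay at (x=1, y=0)
  v (down): blocked, stay at (x=1, y=0)
Final: (x=1, y=0)

Answer: Final position: (x=1, y=0)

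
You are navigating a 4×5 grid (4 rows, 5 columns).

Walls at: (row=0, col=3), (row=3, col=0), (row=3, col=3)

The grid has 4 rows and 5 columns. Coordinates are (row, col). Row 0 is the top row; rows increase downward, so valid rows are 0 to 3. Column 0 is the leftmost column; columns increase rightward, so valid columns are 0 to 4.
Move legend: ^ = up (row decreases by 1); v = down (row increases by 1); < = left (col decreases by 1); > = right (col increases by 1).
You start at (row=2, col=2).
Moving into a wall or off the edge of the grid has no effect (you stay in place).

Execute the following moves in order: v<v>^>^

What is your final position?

Answer: Final position: (row=1, col=3)

Derivation:
Start: (row=2, col=2)
  v (down): (row=2, col=2) -> (row=3, col=2)
  < (left): (row=3, col=2) -> (row=3, col=1)
  v (down): blocked, stay at (row=3, col=1)
  > (right): (row=3, col=1) -> (row=3, col=2)
  ^ (up): (row=3, col=2) -> (row=2, col=2)
  > (right): (row=2, col=2) -> (row=2, col=3)
  ^ (up): (row=2, col=3) -> (row=1, col=3)
Final: (row=1, col=3)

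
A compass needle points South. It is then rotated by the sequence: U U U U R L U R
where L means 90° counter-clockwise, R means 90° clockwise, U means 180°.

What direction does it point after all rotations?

Answer: Final heading: East

Derivation:
Start: South
  U (U-turn (180°)) -> North
  U (U-turn (180°)) -> South
  U (U-turn (180°)) -> North
  U (U-turn (180°)) -> South
  R (right (90° clockwise)) -> West
  L (left (90° counter-clockwise)) -> South
  U (U-turn (180°)) -> North
  R (right (90° clockwise)) -> East
Final: East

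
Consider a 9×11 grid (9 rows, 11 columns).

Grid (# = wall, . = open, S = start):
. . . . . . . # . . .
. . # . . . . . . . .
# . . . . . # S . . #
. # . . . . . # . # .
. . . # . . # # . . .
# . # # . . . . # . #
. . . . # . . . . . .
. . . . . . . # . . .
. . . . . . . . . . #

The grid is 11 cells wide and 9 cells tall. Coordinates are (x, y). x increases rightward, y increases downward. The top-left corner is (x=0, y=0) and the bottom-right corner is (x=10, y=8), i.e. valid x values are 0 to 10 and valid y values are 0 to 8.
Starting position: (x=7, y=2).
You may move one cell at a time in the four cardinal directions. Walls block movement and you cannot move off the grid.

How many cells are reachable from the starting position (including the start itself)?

Answer: Reachable cells: 80

Derivation:
BFS flood-fill from (x=7, y=2):
  Distance 0: (x=7, y=2)
  Distance 1: (x=7, y=1), (x=8, y=2)
  Distance 2: (x=6, y=1), (x=8, y=1), (x=9, y=2), (x=8, y=3)
  Distance 3: (x=6, y=0), (x=8, y=0), (x=5, y=1), (x=9, y=1), (x=8, y=4)
  Distance 4: (x=5, y=0), (x=9, y=0), (x=4, y=1), (x=10, y=1), (x=5, y=2), (x=9, y=4)
  Distance 5: (x=4, y=0), (x=10, y=0), (x=3, y=1), (x=4, y=2), (x=5, y=3), (x=10, y=4), (x=9, y=5)
  Distance 6: (x=3, y=0), (x=3, y=2), (x=4, y=3), (x=6, y=3), (x=10, y=3), (x=5, y=4), (x=9, y=6)
  Distance 7: (x=2, y=0), (x=2, y=2), (x=3, y=3), (x=4, y=4), (x=5, y=5), (x=8, y=6), (x=10, y=6), (x=9, y=7)
  Distance 8: (x=1, y=0), (x=1, y=2), (x=2, y=3), (x=4, y=5), (x=6, y=5), (x=5, y=6), (x=7, y=6), (x=8, y=7), (x=10, y=7), (x=9, y=8)
  Distance 9: (x=0, y=0), (x=1, y=1), (x=2, y=4), (x=7, y=5), (x=6, y=6), (x=5, y=7), (x=8, y=8)
  Distance 10: (x=0, y=1), (x=1, y=4), (x=4, y=7), (x=6, y=7), (x=5, y=8), (x=7, y=8)
  Distance 11: (x=0, y=4), (x=1, y=5), (x=3, y=7), (x=4, y=8), (x=6, y=8)
  Distance 12: (x=0, y=3), (x=1, y=6), (x=3, y=6), (x=2, y=7), (x=3, y=8)
  Distance 13: (x=0, y=6), (x=2, y=6), (x=1, y=7), (x=2, y=8)
  Distance 14: (x=0, y=7), (x=1, y=8)
  Distance 15: (x=0, y=8)
Total reachable: 80 (grid has 80 open cells total)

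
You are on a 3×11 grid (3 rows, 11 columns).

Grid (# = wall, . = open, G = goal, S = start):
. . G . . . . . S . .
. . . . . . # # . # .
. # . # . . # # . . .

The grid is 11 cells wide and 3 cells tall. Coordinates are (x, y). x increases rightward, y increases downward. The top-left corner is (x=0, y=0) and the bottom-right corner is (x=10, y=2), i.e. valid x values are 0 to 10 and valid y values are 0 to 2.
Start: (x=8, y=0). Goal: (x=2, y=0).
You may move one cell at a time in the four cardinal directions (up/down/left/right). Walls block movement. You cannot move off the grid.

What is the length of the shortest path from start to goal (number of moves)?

Answer: Shortest path length: 6

Derivation:
BFS from (x=8, y=0) until reaching (x=2, y=0):
  Distance 0: (x=8, y=0)
  Distance 1: (x=7, y=0), (x=9, y=0), (x=8, y=1)
  Distance 2: (x=6, y=0), (x=10, y=0), (x=8, y=2)
  Distance 3: (x=5, y=0), (x=10, y=1), (x=9, y=2)
  Distance 4: (x=4, y=0), (x=5, y=1), (x=10, y=2)
  Distance 5: (x=3, y=0), (x=4, y=1), (x=5, y=2)
  Distance 6: (x=2, y=0), (x=3, y=1), (x=4, y=2)  <- goal reached here
One shortest path (6 moves): (x=8, y=0) -> (x=7, y=0) -> (x=6, y=0) -> (x=5, y=0) -> (x=4, y=0) -> (x=3, y=0) -> (x=2, y=0)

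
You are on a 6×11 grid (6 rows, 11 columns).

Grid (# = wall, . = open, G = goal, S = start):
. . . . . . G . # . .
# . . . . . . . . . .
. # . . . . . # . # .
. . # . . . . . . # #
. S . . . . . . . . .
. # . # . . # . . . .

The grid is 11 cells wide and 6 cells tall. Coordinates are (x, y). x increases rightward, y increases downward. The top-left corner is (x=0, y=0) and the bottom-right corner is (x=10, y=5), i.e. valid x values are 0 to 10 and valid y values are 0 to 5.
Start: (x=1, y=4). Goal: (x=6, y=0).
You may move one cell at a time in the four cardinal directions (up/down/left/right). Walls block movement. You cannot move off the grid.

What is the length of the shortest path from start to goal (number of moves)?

BFS from (x=1, y=4) until reaching (x=6, y=0):
  Distance 0: (x=1, y=4)
  Distance 1: (x=1, y=3), (x=0, y=4), (x=2, y=4)
  Distance 2: (x=0, y=3), (x=3, y=4), (x=0, y=5), (x=2, y=5)
  Distance 3: (x=0, y=2), (x=3, y=3), (x=4, y=4)
  Distance 4: (x=3, y=2), (x=4, y=3), (x=5, y=4), (x=4, y=5)
  Distance 5: (x=3, y=1), (x=2, y=2), (x=4, y=2), (x=5, y=3), (x=6, y=4), (x=5, y=5)
  Distance 6: (x=3, y=0), (x=2, y=1), (x=4, y=1), (x=5, y=2), (x=6, y=3), (x=7, y=4)
  Distance 7: (x=2, y=0), (x=4, y=0), (x=1, y=1), (x=5, y=1), (x=6, y=2), (x=7, y=3), (x=8, y=4), (x=7, y=5)
  Distance 8: (x=1, y=0), (x=5, y=0), (x=6, y=1), (x=8, y=3), (x=9, y=4), (x=8, y=5)
  Distance 9: (x=0, y=0), (x=6, y=0), (x=7, y=1), (x=8, y=2), (x=10, y=4), (x=9, y=5)  <- goal reached here
One shortest path (9 moves): (x=1, y=4) -> (x=2, y=4) -> (x=3, y=4) -> (x=4, y=4) -> (x=5, y=4) -> (x=6, y=4) -> (x=6, y=3) -> (x=6, y=2) -> (x=6, y=1) -> (x=6, y=0)

Answer: Shortest path length: 9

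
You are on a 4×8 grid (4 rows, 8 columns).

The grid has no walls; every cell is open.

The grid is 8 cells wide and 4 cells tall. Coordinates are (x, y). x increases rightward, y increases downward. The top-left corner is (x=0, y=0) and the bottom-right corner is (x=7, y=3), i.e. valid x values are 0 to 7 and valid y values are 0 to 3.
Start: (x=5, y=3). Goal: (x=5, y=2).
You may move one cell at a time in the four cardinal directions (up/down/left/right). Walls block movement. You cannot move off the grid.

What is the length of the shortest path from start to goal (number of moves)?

Answer: Shortest path length: 1

Derivation:
BFS from (x=5, y=3) until reaching (x=5, y=2):
  Distance 0: (x=5, y=3)
  Distance 1: (x=5, y=2), (x=4, y=3), (x=6, y=3)  <- goal reached here
One shortest path (1 moves): (x=5, y=3) -> (x=5, y=2)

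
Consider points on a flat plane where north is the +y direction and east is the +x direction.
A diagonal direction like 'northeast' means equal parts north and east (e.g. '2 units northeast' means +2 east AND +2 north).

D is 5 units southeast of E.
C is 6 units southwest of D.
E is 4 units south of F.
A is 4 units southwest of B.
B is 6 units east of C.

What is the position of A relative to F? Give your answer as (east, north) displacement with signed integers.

Answer: A is at (east=1, north=-19) relative to F.

Derivation:
Place F at the origin (east=0, north=0).
  E is 4 units south of F: delta (east=+0, north=-4); E at (east=0, north=-4).
  D is 5 units southeast of E: delta (east=+5, north=-5); D at (east=5, north=-9).
  C is 6 units southwest of D: delta (east=-6, north=-6); C at (east=-1, north=-15).
  B is 6 units east of C: delta (east=+6, north=+0); B at (east=5, north=-15).
  A is 4 units southwest of B: delta (east=-4, north=-4); A at (east=1, north=-19).
Therefore A relative to F: (east=1, north=-19).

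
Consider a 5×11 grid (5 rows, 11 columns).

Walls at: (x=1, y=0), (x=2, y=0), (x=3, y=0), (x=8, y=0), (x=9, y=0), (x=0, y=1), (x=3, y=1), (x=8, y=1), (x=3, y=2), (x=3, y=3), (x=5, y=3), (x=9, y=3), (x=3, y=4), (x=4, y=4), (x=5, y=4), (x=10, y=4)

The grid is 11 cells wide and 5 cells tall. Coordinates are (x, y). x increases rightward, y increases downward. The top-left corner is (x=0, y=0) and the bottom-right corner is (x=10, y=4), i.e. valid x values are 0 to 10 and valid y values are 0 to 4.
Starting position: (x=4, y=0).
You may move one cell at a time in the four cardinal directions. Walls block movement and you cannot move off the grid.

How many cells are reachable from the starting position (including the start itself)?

BFS flood-fill from (x=4, y=0):
  Distance 0: (x=4, y=0)
  Distance 1: (x=5, y=0), (x=4, y=1)
  Distance 2: (x=6, y=0), (x=5, y=1), (x=4, y=2)
  Distance 3: (x=7, y=0), (x=6, y=1), (x=5, y=2), (x=4, y=3)
  Distance 4: (x=7, y=1), (x=6, y=2)
  Distance 5: (x=7, y=2), (x=6, y=3)
  Distance 6: (x=8, y=2), (x=7, y=3), (x=6, y=4)
  Distance 7: (x=9, y=2), (x=8, y=3), (x=7, y=4)
  Distance 8: (x=9, y=1), (x=10, y=2), (x=8, y=4)
  Distance 9: (x=10, y=1), (x=10, y=3), (x=9, y=4)
  Distance 10: (x=10, y=0)
Total reachable: 27 (grid has 39 open cells total)

Answer: Reachable cells: 27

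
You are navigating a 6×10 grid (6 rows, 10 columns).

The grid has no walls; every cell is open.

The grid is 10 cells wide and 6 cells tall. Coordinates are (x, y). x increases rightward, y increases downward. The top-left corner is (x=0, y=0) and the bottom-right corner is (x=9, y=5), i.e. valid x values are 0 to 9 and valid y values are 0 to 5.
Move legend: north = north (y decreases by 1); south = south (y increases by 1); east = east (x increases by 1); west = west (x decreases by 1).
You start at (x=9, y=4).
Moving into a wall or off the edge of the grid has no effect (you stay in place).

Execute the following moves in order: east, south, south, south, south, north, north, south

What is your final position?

Answer: Final position: (x=9, y=4)

Derivation:
Start: (x=9, y=4)
  east (east): blocked, stay at (x=9, y=4)
  south (south): (x=9, y=4) -> (x=9, y=5)
  [×3]south (south): blocked, stay at (x=9, y=5)
  north (north): (x=9, y=5) -> (x=9, y=4)
  north (north): (x=9, y=4) -> (x=9, y=3)
  south (south): (x=9, y=3) -> (x=9, y=4)
Final: (x=9, y=4)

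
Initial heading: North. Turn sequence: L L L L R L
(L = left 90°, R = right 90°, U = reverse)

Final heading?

Start: North
  L (left (90° counter-clockwise)) -> West
  L (left (90° counter-clockwise)) -> South
  L (left (90° counter-clockwise)) -> East
  L (left (90° counter-clockwise)) -> North
  R (right (90° clockwise)) -> East
  L (left (90° counter-clockwise)) -> North
Final: North

Answer: Final heading: North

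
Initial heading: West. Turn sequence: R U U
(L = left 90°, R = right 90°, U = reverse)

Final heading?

Answer: Final heading: North

Derivation:
Start: West
  R (right (90° clockwise)) -> North
  U (U-turn (180°)) -> South
  U (U-turn (180°)) -> North
Final: North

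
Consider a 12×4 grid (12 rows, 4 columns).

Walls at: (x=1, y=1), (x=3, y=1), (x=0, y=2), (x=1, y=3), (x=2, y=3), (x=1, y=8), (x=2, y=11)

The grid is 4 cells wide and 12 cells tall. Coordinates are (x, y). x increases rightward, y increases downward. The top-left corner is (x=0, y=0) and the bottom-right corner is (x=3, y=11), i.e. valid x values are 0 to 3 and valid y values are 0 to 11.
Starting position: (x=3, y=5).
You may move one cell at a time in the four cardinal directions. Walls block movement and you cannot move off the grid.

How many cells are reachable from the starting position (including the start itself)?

Answer: Reachable cells: 41

Derivation:
BFS flood-fill from (x=3, y=5):
  Distance 0: (x=3, y=5)
  Distance 1: (x=3, y=4), (x=2, y=5), (x=3, y=6)
  Distance 2: (x=3, y=3), (x=2, y=4), (x=1, y=5), (x=2, y=6), (x=3, y=7)
  Distance 3: (x=3, y=2), (x=1, y=4), (x=0, y=5), (x=1, y=6), (x=2, y=7), (x=3, y=8)
  Distance 4: (x=2, y=2), (x=0, y=4), (x=0, y=6), (x=1, y=7), (x=2, y=8), (x=3, y=9)
  Distance 5: (x=2, y=1), (x=1, y=2), (x=0, y=3), (x=0, y=7), (x=2, y=9), (x=3, y=10)
  Distance 6: (x=2, y=0), (x=0, y=8), (x=1, y=9), (x=2, y=10), (x=3, y=11)
  Distance 7: (x=1, y=0), (x=3, y=0), (x=0, y=9), (x=1, y=10)
  Distance 8: (x=0, y=0), (x=0, y=10), (x=1, y=11)
  Distance 9: (x=0, y=1), (x=0, y=11)
Total reachable: 41 (grid has 41 open cells total)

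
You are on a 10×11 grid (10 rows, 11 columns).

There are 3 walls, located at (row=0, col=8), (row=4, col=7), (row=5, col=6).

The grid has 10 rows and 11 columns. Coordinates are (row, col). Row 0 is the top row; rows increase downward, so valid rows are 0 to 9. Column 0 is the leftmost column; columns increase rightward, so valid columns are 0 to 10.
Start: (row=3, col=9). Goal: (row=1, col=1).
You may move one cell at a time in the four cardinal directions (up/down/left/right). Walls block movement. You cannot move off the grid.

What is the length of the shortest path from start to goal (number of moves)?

Answer: Shortest path length: 10

Derivation:
BFS from (row=3, col=9) until reaching (row=1, col=1):
  Distance 0: (row=3, col=9)
  Distance 1: (row=2, col=9), (row=3, col=8), (row=3, col=10), (row=4, col=9)
  Distance 2: (row=1, col=9), (row=2, col=8), (row=2, col=10), (row=3, col=7), (row=4, col=8), (row=4, col=10), (row=5, col=9)
  Distance 3: (row=0, col=9), (row=1, col=8), (row=1, col=10), (row=2, col=7), (row=3, col=6), (row=5, col=8), (row=5, col=10), (row=6, col=9)
  Distance 4: (row=0, col=10), (row=1, col=7), (row=2, col=6), (row=3, col=5), (row=4, col=6), (row=5, col=7), (row=6, col=8), (row=6, col=10), (row=7, col=9)
  Distance 5: (row=0, col=7), (row=1, col=6), (row=2, col=5), (row=3, col=4), (row=4, col=5), (row=6, col=7), (row=7, col=8), (row=7, col=10), (row=8, col=9)
  Distance 6: (row=0, col=6), (row=1, col=5), (row=2, col=4), (row=3, col=3), (row=4, col=4), (row=5, col=5), (row=6, col=6), (row=7, col=7), (row=8, col=8), (row=8, col=10), (row=9, col=9)
  Distance 7: (row=0, col=5), (row=1, col=4), (row=2, col=3), (row=3, col=2), (row=4, col=3), (row=5, col=4), (row=6, col=5), (row=7, col=6), (row=8, col=7), (row=9, col=8), (row=9, col=10)
  Distance 8: (row=0, col=4), (row=1, col=3), (row=2, col=2), (row=3, col=1), (row=4, col=2), (row=5, col=3), (row=6, col=4), (row=7, col=5), (row=8, col=6), (row=9, col=7)
  Distance 9: (row=0, col=3), (row=1, col=2), (row=2, col=1), (row=3, col=0), (row=4, col=1), (row=5, col=2), (row=6, col=3), (row=7, col=4), (row=8, col=5), (row=9, col=6)
  Distance 10: (row=0, col=2), (row=1, col=1), (row=2, col=0), (row=4, col=0), (row=5, col=1), (row=6, col=2), (row=7, col=3), (row=8, col=4), (row=9, col=5)  <- goal reached here
One shortest path (10 moves): (row=3, col=9) -> (row=3, col=8) -> (row=3, col=7) -> (row=3, col=6) -> (row=3, col=5) -> (row=3, col=4) -> (row=3, col=3) -> (row=3, col=2) -> (row=3, col=1) -> (row=2, col=1) -> (row=1, col=1)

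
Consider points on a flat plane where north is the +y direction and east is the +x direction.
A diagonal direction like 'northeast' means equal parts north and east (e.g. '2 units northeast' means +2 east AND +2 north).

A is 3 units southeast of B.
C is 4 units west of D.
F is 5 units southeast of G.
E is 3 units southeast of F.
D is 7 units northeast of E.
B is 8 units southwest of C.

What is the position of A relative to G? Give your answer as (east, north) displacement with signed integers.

Place G at the origin (east=0, north=0).
  F is 5 units southeast of G: delta (east=+5, north=-5); F at (east=5, north=-5).
  E is 3 units southeast of F: delta (east=+3, north=-3); E at (east=8, north=-8).
  D is 7 units northeast of E: delta (east=+7, north=+7); D at (east=15, north=-1).
  C is 4 units west of D: delta (east=-4, north=+0); C at (east=11, north=-1).
  B is 8 units southwest of C: delta (east=-8, north=-8); B at (east=3, north=-9).
  A is 3 units southeast of B: delta (east=+3, north=-3); A at (east=6, north=-12).
Therefore A relative to G: (east=6, north=-12).

Answer: A is at (east=6, north=-12) relative to G.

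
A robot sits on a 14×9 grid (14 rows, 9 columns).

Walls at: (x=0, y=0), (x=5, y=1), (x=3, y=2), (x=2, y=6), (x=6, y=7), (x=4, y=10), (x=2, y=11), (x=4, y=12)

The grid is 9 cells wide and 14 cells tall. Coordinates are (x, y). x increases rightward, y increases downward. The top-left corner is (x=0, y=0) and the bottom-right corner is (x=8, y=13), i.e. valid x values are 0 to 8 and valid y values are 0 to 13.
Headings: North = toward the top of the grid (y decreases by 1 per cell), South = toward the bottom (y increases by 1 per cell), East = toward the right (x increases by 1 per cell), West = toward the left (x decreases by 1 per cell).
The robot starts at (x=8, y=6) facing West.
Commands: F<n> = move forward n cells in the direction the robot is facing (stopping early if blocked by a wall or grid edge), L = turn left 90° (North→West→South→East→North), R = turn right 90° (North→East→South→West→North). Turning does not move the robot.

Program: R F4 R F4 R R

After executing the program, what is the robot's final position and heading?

Answer: Final position: (x=8, y=2), facing West

Derivation:
Start: (x=8, y=6), facing West
  R: turn right, now facing North
  F4: move forward 4, now at (x=8, y=2)
  R: turn right, now facing East
  F4: move forward 0/4 (blocked), now at (x=8, y=2)
  R: turn right, now facing South
  R: turn right, now facing West
Final: (x=8, y=2), facing West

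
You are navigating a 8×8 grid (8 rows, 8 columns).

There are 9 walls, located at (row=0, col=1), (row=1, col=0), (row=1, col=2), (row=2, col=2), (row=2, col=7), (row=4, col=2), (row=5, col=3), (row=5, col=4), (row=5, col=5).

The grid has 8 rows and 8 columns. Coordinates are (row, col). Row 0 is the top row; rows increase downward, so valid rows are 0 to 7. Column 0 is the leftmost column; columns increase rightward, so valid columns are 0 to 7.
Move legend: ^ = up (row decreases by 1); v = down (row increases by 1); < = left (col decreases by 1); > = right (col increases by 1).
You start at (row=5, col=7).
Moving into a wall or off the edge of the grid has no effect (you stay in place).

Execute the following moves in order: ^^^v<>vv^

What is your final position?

Answer: Final position: (row=5, col=7)

Derivation:
Start: (row=5, col=7)
  ^ (up): (row=5, col=7) -> (row=4, col=7)
  ^ (up): (row=4, col=7) -> (row=3, col=7)
  ^ (up): blocked, stay at (row=3, col=7)
  v (down): (row=3, col=7) -> (row=4, col=7)
  < (left): (row=4, col=7) -> (row=4, col=6)
  > (right): (row=4, col=6) -> (row=4, col=7)
  v (down): (row=4, col=7) -> (row=5, col=7)
  v (down): (row=5, col=7) -> (row=6, col=7)
  ^ (up): (row=6, col=7) -> (row=5, col=7)
Final: (row=5, col=7)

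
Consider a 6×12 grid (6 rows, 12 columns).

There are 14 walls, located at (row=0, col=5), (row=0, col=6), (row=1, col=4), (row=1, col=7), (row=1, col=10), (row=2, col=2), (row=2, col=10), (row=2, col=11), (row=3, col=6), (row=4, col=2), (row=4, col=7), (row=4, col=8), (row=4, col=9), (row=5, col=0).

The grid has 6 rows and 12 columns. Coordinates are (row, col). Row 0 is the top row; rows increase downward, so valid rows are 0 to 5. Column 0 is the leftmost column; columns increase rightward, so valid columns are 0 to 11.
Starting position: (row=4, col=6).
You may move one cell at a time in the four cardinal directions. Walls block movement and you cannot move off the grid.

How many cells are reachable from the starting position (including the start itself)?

BFS flood-fill from (row=4, col=6):
  Distance 0: (row=4, col=6)
  Distance 1: (row=4, col=5), (row=5, col=6)
  Distance 2: (row=3, col=5), (row=4, col=4), (row=5, col=5), (row=5, col=7)
  Distance 3: (row=2, col=5), (row=3, col=4), (row=4, col=3), (row=5, col=4), (row=5, col=8)
  Distance 4: (row=1, col=5), (row=2, col=4), (row=2, col=6), (row=3, col=3), (row=5, col=3), (row=5, col=9)
  Distance 5: (row=1, col=6), (row=2, col=3), (row=2, col=7), (row=3, col=2), (row=5, col=2), (row=5, col=10)
  Distance 6: (row=1, col=3), (row=2, col=8), (row=3, col=1), (row=3, col=7), (row=4, col=10), (row=5, col=1), (row=5, col=11)
  Distance 7: (row=0, col=3), (row=1, col=2), (row=1, col=8), (row=2, col=1), (row=2, col=9), (row=3, col=0), (row=3, col=8), (row=3, col=10), (row=4, col=1), (row=4, col=11)
  Distance 8: (row=0, col=2), (row=0, col=4), (row=0, col=8), (row=1, col=1), (row=1, col=9), (row=2, col=0), (row=3, col=9), (row=3, col=11), (row=4, col=0)
  Distance 9: (row=0, col=1), (row=0, col=7), (row=0, col=9), (row=1, col=0)
  Distance 10: (row=0, col=0), (row=0, col=10)
  Distance 11: (row=0, col=11)
  Distance 12: (row=1, col=11)
Total reachable: 58 (grid has 58 open cells total)

Answer: Reachable cells: 58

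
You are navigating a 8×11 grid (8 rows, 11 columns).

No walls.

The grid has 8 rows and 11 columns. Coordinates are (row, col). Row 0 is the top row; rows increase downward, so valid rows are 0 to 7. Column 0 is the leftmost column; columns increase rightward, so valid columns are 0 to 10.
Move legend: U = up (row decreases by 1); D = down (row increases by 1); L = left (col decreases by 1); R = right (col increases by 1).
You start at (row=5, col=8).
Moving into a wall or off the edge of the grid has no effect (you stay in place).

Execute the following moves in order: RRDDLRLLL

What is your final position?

Start: (row=5, col=8)
  R (right): (row=5, col=8) -> (row=5, col=9)
  R (right): (row=5, col=9) -> (row=5, col=10)
  D (down): (row=5, col=10) -> (row=6, col=10)
  D (down): (row=6, col=10) -> (row=7, col=10)
  L (left): (row=7, col=10) -> (row=7, col=9)
  R (right): (row=7, col=9) -> (row=7, col=10)
  L (left): (row=7, col=10) -> (row=7, col=9)
  L (left): (row=7, col=9) -> (row=7, col=8)
  L (left): (row=7, col=8) -> (row=7, col=7)
Final: (row=7, col=7)

Answer: Final position: (row=7, col=7)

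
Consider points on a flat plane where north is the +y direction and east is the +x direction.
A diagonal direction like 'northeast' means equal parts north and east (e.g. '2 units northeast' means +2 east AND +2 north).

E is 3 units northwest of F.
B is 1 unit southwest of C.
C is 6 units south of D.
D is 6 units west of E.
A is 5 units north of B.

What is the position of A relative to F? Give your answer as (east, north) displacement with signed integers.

Place F at the origin (east=0, north=0).
  E is 3 units northwest of F: delta (east=-3, north=+3); E at (east=-3, north=3).
  D is 6 units west of E: delta (east=-6, north=+0); D at (east=-9, north=3).
  C is 6 units south of D: delta (east=+0, north=-6); C at (east=-9, north=-3).
  B is 1 unit southwest of C: delta (east=-1, north=-1); B at (east=-10, north=-4).
  A is 5 units north of B: delta (east=+0, north=+5); A at (east=-10, north=1).
Therefore A relative to F: (east=-10, north=1).

Answer: A is at (east=-10, north=1) relative to F.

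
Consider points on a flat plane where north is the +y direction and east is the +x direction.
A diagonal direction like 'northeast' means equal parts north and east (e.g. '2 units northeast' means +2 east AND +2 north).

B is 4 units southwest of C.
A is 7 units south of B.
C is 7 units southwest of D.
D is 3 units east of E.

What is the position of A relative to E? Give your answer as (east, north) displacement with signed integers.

Answer: A is at (east=-8, north=-18) relative to E.

Derivation:
Place E at the origin (east=0, north=0).
  D is 3 units east of E: delta (east=+3, north=+0); D at (east=3, north=0).
  C is 7 units southwest of D: delta (east=-7, north=-7); C at (east=-4, north=-7).
  B is 4 units southwest of C: delta (east=-4, north=-4); B at (east=-8, north=-11).
  A is 7 units south of B: delta (east=+0, north=-7); A at (east=-8, north=-18).
Therefore A relative to E: (east=-8, north=-18).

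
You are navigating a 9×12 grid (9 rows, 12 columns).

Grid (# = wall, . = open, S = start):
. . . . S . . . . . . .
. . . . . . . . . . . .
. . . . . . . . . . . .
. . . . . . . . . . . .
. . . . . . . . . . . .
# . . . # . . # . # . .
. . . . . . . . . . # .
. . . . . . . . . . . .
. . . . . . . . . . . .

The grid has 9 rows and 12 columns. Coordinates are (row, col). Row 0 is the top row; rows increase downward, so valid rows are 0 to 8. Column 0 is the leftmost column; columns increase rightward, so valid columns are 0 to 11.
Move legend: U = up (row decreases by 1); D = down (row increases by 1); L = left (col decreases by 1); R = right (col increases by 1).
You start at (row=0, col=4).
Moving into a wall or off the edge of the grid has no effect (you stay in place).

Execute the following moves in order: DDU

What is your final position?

Start: (row=0, col=4)
  D (down): (row=0, col=4) -> (row=1, col=4)
  D (down): (row=1, col=4) -> (row=2, col=4)
  U (up): (row=2, col=4) -> (row=1, col=4)
Final: (row=1, col=4)

Answer: Final position: (row=1, col=4)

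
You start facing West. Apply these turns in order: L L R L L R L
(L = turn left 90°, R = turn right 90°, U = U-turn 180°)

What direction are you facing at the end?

Start: West
  L (left (90° counter-clockwise)) -> South
  L (left (90° counter-clockwise)) -> East
  R (right (90° clockwise)) -> South
  L (left (90° counter-clockwise)) -> East
  L (left (90° counter-clockwise)) -> North
  R (right (90° clockwise)) -> East
  L (left (90° counter-clockwise)) -> North
Final: North

Answer: Final heading: North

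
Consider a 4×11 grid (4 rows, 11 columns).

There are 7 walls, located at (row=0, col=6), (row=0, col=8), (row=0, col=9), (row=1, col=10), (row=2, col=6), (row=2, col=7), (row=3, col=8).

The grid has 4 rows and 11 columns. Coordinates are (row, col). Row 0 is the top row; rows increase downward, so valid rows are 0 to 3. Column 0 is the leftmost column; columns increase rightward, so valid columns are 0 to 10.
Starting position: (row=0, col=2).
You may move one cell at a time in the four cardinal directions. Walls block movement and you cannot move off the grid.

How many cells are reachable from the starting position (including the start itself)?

BFS flood-fill from (row=0, col=2):
  Distance 0: (row=0, col=2)
  Distance 1: (row=0, col=1), (row=0, col=3), (row=1, col=2)
  Distance 2: (row=0, col=0), (row=0, col=4), (row=1, col=1), (row=1, col=3), (row=2, col=2)
  Distance 3: (row=0, col=5), (row=1, col=0), (row=1, col=4), (row=2, col=1), (row=2, col=3), (row=3, col=2)
  Distance 4: (row=1, col=5), (row=2, col=0), (row=2, col=4), (row=3, col=1), (row=3, col=3)
  Distance 5: (row=1, col=6), (row=2, col=5), (row=3, col=0), (row=3, col=4)
  Distance 6: (row=1, col=7), (row=3, col=5)
  Distance 7: (row=0, col=7), (row=1, col=8), (row=3, col=6)
  Distance 8: (row=1, col=9), (row=2, col=8), (row=3, col=7)
  Distance 9: (row=2, col=9)
  Distance 10: (row=2, col=10), (row=3, col=9)
  Distance 11: (row=3, col=10)
Total reachable: 36 (grid has 37 open cells total)

Answer: Reachable cells: 36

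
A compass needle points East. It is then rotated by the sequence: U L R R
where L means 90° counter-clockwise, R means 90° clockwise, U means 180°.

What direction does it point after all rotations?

Answer: Final heading: North

Derivation:
Start: East
  U (U-turn (180°)) -> West
  L (left (90° counter-clockwise)) -> South
  R (right (90° clockwise)) -> West
  R (right (90° clockwise)) -> North
Final: North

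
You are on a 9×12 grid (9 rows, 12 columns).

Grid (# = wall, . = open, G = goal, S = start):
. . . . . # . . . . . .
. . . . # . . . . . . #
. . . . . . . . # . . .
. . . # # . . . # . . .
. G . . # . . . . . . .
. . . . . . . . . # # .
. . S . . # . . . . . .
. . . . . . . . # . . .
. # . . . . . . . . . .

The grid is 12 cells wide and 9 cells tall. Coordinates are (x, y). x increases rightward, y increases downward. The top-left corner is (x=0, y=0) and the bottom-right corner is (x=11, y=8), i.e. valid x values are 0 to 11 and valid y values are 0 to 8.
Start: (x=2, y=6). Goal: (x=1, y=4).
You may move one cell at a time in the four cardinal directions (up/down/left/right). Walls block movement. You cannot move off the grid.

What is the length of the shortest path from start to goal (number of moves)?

BFS from (x=2, y=6) until reaching (x=1, y=4):
  Distance 0: (x=2, y=6)
  Distance 1: (x=2, y=5), (x=1, y=6), (x=3, y=6), (x=2, y=7)
  Distance 2: (x=2, y=4), (x=1, y=5), (x=3, y=5), (x=0, y=6), (x=4, y=6), (x=1, y=7), (x=3, y=7), (x=2, y=8)
  Distance 3: (x=2, y=3), (x=1, y=4), (x=3, y=4), (x=0, y=5), (x=4, y=5), (x=0, y=7), (x=4, y=7), (x=3, y=8)  <- goal reached here
One shortest path (3 moves): (x=2, y=6) -> (x=1, y=6) -> (x=1, y=5) -> (x=1, y=4)

Answer: Shortest path length: 3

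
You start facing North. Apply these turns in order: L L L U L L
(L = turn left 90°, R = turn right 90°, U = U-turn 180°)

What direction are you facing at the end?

Start: North
  L (left (90° counter-clockwise)) -> West
  L (left (90° counter-clockwise)) -> South
  L (left (90° counter-clockwise)) -> East
  U (U-turn (180°)) -> West
  L (left (90° counter-clockwise)) -> South
  L (left (90° counter-clockwise)) -> East
Final: East

Answer: Final heading: East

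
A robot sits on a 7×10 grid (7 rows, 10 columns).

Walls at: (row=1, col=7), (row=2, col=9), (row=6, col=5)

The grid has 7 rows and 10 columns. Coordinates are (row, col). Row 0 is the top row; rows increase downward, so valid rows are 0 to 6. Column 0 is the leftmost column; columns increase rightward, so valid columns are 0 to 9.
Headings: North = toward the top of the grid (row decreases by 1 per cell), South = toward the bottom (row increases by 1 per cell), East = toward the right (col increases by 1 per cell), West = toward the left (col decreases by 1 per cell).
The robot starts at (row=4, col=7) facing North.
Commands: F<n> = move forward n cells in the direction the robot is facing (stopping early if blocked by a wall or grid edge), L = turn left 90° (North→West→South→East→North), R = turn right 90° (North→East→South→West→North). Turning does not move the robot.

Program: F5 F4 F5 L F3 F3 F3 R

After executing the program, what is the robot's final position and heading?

Answer: Final position: (row=2, col=0), facing North

Derivation:
Start: (row=4, col=7), facing North
  F5: move forward 2/5 (blocked), now at (row=2, col=7)
  F4: move forward 0/4 (blocked), now at (row=2, col=7)
  F5: move forward 0/5 (blocked), now at (row=2, col=7)
  L: turn left, now facing West
  F3: move forward 3, now at (row=2, col=4)
  F3: move forward 3, now at (row=2, col=1)
  F3: move forward 1/3 (blocked), now at (row=2, col=0)
  R: turn right, now facing North
Final: (row=2, col=0), facing North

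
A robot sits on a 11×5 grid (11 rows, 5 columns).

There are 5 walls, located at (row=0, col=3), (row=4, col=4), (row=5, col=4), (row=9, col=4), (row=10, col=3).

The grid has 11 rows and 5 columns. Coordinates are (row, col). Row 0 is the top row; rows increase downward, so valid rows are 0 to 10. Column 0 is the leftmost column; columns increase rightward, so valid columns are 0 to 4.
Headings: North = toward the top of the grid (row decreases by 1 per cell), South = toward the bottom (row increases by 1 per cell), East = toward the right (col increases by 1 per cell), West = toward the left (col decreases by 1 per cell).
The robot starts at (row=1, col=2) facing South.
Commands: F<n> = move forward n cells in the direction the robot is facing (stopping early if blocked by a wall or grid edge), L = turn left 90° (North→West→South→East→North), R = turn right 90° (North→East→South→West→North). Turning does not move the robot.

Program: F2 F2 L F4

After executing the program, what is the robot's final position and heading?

Answer: Final position: (row=5, col=3), facing East

Derivation:
Start: (row=1, col=2), facing South
  F2: move forward 2, now at (row=3, col=2)
  F2: move forward 2, now at (row=5, col=2)
  L: turn left, now facing East
  F4: move forward 1/4 (blocked), now at (row=5, col=3)
Final: (row=5, col=3), facing East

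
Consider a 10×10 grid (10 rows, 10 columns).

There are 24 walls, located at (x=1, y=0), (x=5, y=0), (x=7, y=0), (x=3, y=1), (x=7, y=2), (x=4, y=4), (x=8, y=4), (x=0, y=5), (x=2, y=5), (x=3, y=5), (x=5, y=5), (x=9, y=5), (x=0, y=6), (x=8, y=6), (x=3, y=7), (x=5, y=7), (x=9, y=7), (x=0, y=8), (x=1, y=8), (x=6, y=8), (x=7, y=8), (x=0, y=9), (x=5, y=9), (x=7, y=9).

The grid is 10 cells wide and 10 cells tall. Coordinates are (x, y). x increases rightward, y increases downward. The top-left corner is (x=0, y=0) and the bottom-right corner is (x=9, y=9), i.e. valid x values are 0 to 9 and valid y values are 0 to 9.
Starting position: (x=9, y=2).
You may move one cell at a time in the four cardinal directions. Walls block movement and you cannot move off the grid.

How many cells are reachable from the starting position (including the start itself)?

BFS flood-fill from (x=9, y=2):
  Distance 0: (x=9, y=2)
  Distance 1: (x=9, y=1), (x=8, y=2), (x=9, y=3)
  Distance 2: (x=9, y=0), (x=8, y=1), (x=8, y=3), (x=9, y=4)
  Distance 3: (x=8, y=0), (x=7, y=1), (x=7, y=3)
  Distance 4: (x=6, y=1), (x=6, y=3), (x=7, y=4)
  Distance 5: (x=6, y=0), (x=5, y=1), (x=6, y=2), (x=5, y=3), (x=6, y=4), (x=7, y=5)
  Distance 6: (x=4, y=1), (x=5, y=2), (x=4, y=3), (x=5, y=4), (x=6, y=5), (x=8, y=5), (x=7, y=6)
  Distance 7: (x=4, y=0), (x=4, y=2), (x=3, y=3), (x=6, y=6), (x=7, y=7)
  Distance 8: (x=3, y=0), (x=3, y=2), (x=2, y=3), (x=3, y=4), (x=5, y=6), (x=6, y=7), (x=8, y=7)
  Distance 9: (x=2, y=0), (x=2, y=2), (x=1, y=3), (x=2, y=4), (x=4, y=6), (x=8, y=8)
  Distance 10: (x=2, y=1), (x=1, y=2), (x=0, y=3), (x=1, y=4), (x=4, y=5), (x=3, y=6), (x=4, y=7), (x=9, y=8), (x=8, y=9)
  Distance 11: (x=1, y=1), (x=0, y=2), (x=0, y=4), (x=1, y=5), (x=2, y=6), (x=4, y=8), (x=9, y=9)
  Distance 12: (x=0, y=1), (x=1, y=6), (x=2, y=7), (x=3, y=8), (x=5, y=8), (x=4, y=9)
  Distance 13: (x=0, y=0), (x=1, y=7), (x=2, y=8), (x=3, y=9)
  Distance 14: (x=0, y=7), (x=2, y=9)
  Distance 15: (x=1, y=9)
Total reachable: 74 (grid has 76 open cells total)

Answer: Reachable cells: 74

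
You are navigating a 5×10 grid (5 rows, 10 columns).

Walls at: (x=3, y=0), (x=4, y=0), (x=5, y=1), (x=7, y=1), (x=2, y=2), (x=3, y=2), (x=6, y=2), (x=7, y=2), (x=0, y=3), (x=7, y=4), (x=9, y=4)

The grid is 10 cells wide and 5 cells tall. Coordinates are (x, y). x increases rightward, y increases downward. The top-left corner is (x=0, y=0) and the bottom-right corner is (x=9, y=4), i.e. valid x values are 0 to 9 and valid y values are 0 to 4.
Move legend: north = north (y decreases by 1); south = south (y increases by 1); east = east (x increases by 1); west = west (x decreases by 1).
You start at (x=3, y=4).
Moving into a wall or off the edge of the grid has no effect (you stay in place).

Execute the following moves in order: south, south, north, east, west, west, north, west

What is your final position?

Start: (x=3, y=4)
  south (south): blocked, stay at (x=3, y=4)
  south (south): blocked, stay at (x=3, y=4)
  north (north): (x=3, y=4) -> (x=3, y=3)
  east (east): (x=3, y=3) -> (x=4, y=3)
  west (west): (x=4, y=3) -> (x=3, y=3)
  west (west): (x=3, y=3) -> (x=2, y=3)
  north (north): blocked, stay at (x=2, y=3)
  west (west): (x=2, y=3) -> (x=1, y=3)
Final: (x=1, y=3)

Answer: Final position: (x=1, y=3)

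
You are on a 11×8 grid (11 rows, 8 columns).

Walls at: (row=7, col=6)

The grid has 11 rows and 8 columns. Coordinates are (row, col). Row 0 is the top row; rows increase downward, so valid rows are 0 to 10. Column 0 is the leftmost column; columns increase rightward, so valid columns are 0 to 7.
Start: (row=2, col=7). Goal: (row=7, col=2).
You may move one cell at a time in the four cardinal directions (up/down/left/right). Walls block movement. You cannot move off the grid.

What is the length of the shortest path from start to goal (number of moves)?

Answer: Shortest path length: 10

Derivation:
BFS from (row=2, col=7) until reaching (row=7, col=2):
  Distance 0: (row=2, col=7)
  Distance 1: (row=1, col=7), (row=2, col=6), (row=3, col=7)
  Distance 2: (row=0, col=7), (row=1, col=6), (row=2, col=5), (row=3, col=6), (row=4, col=7)
  Distance 3: (row=0, col=6), (row=1, col=5), (row=2, col=4), (row=3, col=5), (row=4, col=6), (row=5, col=7)
  Distance 4: (row=0, col=5), (row=1, col=4), (row=2, col=3), (row=3, col=4), (row=4, col=5), (row=5, col=6), (row=6, col=7)
  Distance 5: (row=0, col=4), (row=1, col=3), (row=2, col=2), (row=3, col=3), (row=4, col=4), (row=5, col=5), (row=6, col=6), (row=7, col=7)
  Distance 6: (row=0, col=3), (row=1, col=2), (row=2, col=1), (row=3, col=2), (row=4, col=3), (row=5, col=4), (row=6, col=5), (row=8, col=7)
  Distance 7: (row=0, col=2), (row=1, col=1), (row=2, col=0), (row=3, col=1), (row=4, col=2), (row=5, col=3), (row=6, col=4), (row=7, col=5), (row=8, col=6), (row=9, col=7)
  Distance 8: (row=0, col=1), (row=1, col=0), (row=3, col=0), (row=4, col=1), (row=5, col=2), (row=6, col=3), (row=7, col=4), (row=8, col=5), (row=9, col=6), (row=10, col=7)
  Distance 9: (row=0, col=0), (row=4, col=0), (row=5, col=1), (row=6, col=2), (row=7, col=3), (row=8, col=4), (row=9, col=5), (row=10, col=6)
  Distance 10: (row=5, col=0), (row=6, col=1), (row=7, col=2), (row=8, col=3), (row=9, col=4), (row=10, col=5)  <- goal reached here
One shortest path (10 moves): (row=2, col=7) -> (row=2, col=6) -> (row=2, col=5) -> (row=2, col=4) -> (row=2, col=3) -> (row=2, col=2) -> (row=3, col=2) -> (row=4, col=2) -> (row=5, col=2) -> (row=6, col=2) -> (row=7, col=2)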